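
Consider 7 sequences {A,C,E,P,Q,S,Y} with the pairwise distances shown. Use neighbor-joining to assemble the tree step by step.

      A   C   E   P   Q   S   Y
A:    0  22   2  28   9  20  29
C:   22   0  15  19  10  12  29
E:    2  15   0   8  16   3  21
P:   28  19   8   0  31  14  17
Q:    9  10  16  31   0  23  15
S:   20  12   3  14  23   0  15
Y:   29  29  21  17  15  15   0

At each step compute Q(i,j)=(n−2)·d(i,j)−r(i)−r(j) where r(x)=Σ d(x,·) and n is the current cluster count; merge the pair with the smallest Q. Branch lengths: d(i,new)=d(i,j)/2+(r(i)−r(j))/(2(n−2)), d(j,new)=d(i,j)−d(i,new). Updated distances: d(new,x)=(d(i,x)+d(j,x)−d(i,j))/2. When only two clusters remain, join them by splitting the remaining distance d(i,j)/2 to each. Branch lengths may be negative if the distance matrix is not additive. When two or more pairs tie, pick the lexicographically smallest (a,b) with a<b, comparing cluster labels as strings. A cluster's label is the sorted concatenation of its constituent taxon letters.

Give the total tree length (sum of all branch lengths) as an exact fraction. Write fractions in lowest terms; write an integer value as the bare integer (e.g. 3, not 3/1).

1569/32

1. join A+Q (d=9, Q=-169) ⇒ AQ; edges |A|=51/10, |Q|=39/10
  updated: d(AQ,C)=23/2, d(AQ,E)=9/2, d(AQ,P)=25, d(AQ,S)=17, d(AQ,Y)=35/2
2. join AQ+C (d=23/2, Q=-116) ⇒ ACQ; edges |AQ|=35/8, |C|=57/8
  updated: d(ACQ,E)=4, d(ACQ,P)=65/4, d(ACQ,S)=35/4, d(ACQ,Y)=35/2
3. join P+Y (d=17, Q=-299/4) ⇒ PY; edges |P|=143/24, |Y|=265/24
  updated: d(ACQ,PY)=67/8, d(E,PY)=6, d(PY,S)=6
4. join ACQ+E (d=4, Q=-209/8) ⇒ ACEQ; edges |ACQ|=129/32, |E|=-1/32
  updated: d(ACEQ,PY)=83/16, d(ACEQ,S)=31/8
5. join ACEQ+PY (d=83/16, Q=-241/16) ⇒ ACEPQY; edges |ACEQ|=49/32, |PY|=117/32
  updated: d(ACEPQY,S)=75/32
6. join ACEPQY+S (d=75/32) ⇒ ACEPQSY; edges |ACEPQY|=75/64, |S|=75/64
final tree: (((((A:51/10,Q:39/10):35/8,C:57/8):129/32,E:-1/32):49/32,(P:143/24,Y:265/24):117/32):75/64,S:75/64)
total length: 1569/32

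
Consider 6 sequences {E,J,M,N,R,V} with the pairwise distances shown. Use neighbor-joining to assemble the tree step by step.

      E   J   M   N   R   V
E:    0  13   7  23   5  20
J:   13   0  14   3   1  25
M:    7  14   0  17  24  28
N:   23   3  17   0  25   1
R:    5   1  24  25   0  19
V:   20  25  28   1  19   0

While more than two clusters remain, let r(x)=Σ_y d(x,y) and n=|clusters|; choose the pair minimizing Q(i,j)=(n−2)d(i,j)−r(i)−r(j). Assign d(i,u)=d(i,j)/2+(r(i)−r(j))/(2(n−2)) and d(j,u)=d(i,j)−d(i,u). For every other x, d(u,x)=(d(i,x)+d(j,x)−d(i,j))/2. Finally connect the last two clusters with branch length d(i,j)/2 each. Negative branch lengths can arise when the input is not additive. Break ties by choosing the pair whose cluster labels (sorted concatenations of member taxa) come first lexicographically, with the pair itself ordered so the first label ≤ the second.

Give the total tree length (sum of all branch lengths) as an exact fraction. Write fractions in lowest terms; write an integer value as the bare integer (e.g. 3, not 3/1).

63/2

iteration 1: select N,V (d=1, Q=-158); attach at lengths (-5/2, 7/2); label the merged cluster NV
  updated: d(E,NV)=21, d(J,NV)=27/2, d(M,NV)=22, d(NV,R)=43/2
iteration 2: select E,M (d=7, Q=-92); attach at lengths (0, 7); label the merged cluster EM
  updated: d(EM,J)=10, d(EM,NV)=18, d(EM,R)=11
iteration 3: select EM,NV (d=18, Q=-56); attach at lengths (11/2, 25/2); label the merged cluster EMNV
  updated: d(EMNV,J)=11/4, d(EMNV,R)=29/4
iteration 4: select EMNV,J (d=11/4, Q=-11); attach at lengths (9/2, -7/4); label the merged cluster EJMNV
  updated: d(EJMNV,R)=11/4
iteration 5: select EJMNV,R (d=11/4); attach at lengths (11/8, 11/8); label the merged cluster EJMNRV
final tree: ((((E:0,M:7):11/2,(N:-5/2,V:7/2):25/2):9/2,J:-7/4):11/8,R:11/8)
total length: 63/2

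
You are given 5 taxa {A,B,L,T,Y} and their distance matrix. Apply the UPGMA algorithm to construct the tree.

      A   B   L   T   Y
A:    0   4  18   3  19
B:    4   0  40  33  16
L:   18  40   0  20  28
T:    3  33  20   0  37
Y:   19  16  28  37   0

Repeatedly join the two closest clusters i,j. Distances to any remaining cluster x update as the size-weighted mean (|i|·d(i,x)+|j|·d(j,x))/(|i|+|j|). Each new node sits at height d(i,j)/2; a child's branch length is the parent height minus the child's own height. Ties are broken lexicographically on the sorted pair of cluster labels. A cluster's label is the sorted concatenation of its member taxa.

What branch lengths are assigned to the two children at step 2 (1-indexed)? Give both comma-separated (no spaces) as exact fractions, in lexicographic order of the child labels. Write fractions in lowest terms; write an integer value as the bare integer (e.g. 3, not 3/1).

8,8

step 1: merge (A,T) at d=3; branch lengths A→3/2, T→3/2; new cluster AT
  updated: d(AT,B)=37/2, d(AT,L)=19, d(AT,Y)=28
step 2: merge (B,Y) at d=16; branch lengths B→8, Y→8; new cluster BY
  updated: d(AT,BY)=93/4, d(BY,L)=34
step 3: merge (AT,L) at d=19; branch lengths AT→8, L→19/2; new cluster ALT
  updated: d(ALT,BY)=161/6
step 4: merge (ALT,BY) at d=161/6; branch lengths ALT→47/12, BY→65/12; new cluster ABLTY
final tree: (((A:3/2,T:3/2):8,L:19/2):47/12,(B:8,Y:8):65/12)
total length: 275/6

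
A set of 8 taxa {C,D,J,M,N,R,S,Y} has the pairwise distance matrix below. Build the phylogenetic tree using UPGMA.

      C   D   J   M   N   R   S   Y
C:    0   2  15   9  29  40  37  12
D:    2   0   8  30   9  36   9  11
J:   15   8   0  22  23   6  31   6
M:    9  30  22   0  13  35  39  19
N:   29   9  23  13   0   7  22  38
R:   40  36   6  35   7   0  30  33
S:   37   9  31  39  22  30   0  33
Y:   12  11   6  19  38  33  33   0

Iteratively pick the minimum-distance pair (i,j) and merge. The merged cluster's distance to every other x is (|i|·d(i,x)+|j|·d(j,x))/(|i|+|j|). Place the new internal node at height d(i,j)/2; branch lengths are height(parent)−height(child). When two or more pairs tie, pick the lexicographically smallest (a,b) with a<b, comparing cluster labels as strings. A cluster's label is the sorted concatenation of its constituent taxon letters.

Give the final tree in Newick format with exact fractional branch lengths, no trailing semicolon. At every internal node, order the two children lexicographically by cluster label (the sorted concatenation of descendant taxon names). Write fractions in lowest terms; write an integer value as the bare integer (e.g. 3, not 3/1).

step 1: merge (C,D) at d=2; branch lengths C→1, D→1; new cluster CD
  updated: d(CD,J)=23/2, d(CD,M)=39/2, d(CD,N)=19, d(CD,R)=38, d(CD,S)=23, d(CD,Y)=23/2
step 2: merge (J,R) at d=6; branch lengths J→3, R→3; new cluster JR
  updated: d(CD,JR)=99/4, d(JR,M)=57/2, d(JR,N)=15, d(JR,S)=61/2, d(JR,Y)=39/2
step 3: merge (CD,Y) at d=23/2; branch lengths CD→19/4, Y→23/4; new cluster CDY
  updated: d(CDY,JR)=23, d(CDY,M)=58/3, d(CDY,N)=76/3, d(CDY,S)=79/3
step 4: merge (M,N) at d=13; branch lengths M→13/2, N→13/2; new cluster MN
  updated: d(CDY,MN)=67/3, d(JR,MN)=87/4, d(MN,S)=61/2
step 5: merge (JR,MN) at d=87/4; branch lengths JR→63/8, MN→35/8; new cluster JMNR
  updated: d(CDY,JMNR)=68/3, d(JMNR,S)=61/2
step 6: merge (CDY,JMNR) at d=68/3; branch lengths CDY→67/12, JMNR→11/24; new cluster CDJMNRY
  updated: d(CDJMNRY,S)=201/7
step 7: merge (CDJMNRY,S) at d=201/7; branch lengths CDJMNRY→127/42, S→201/14; new cluster CDJMNRSY
final tree: ((((C:1,D:1):19/4,Y:23/4):67/12,((J:3,R:3):63/8,(M:13/2,N:13/2):35/8):11/24):127/42,S:201/14)
total length: 11285/168

((((C:1,D:1):19/4,Y:23/4):67/12,((J:3,R:3):63/8,(M:13/2,N:13/2):35/8):11/24):127/42,S:201/14)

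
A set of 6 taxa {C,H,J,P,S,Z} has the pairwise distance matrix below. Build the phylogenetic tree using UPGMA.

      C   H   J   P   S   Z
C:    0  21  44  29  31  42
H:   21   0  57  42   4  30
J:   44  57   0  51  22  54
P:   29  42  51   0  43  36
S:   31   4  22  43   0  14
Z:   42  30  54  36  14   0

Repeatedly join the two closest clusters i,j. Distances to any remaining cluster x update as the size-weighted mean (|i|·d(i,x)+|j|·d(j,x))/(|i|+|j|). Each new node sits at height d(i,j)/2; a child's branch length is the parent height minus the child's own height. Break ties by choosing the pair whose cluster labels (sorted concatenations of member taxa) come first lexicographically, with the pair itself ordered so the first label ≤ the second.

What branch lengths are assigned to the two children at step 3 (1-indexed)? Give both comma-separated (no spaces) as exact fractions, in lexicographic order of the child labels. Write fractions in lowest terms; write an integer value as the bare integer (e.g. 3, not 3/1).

iteration 1: select H,S (d=4); attach at lengths (2, 2); label the merged cluster HS
  updated: d(C,HS)=26, d(HS,J)=79/2, d(HS,P)=85/2, d(HS,Z)=22
iteration 2: select HS,Z (d=22); attach at lengths (9, 11); label the merged cluster HSZ
  updated: d(C,HSZ)=94/3, d(HSZ,J)=133/3, d(HSZ,P)=121/3
iteration 3: select C,P (d=29); attach at lengths (29/2, 29/2); label the merged cluster CP
  updated: d(CP,HSZ)=215/6, d(CP,J)=95/2
iteration 4: select CP,HSZ (d=215/6); attach at lengths (41/12, 83/12); label the merged cluster CHPSZ
  updated: d(CHPSZ,J)=228/5
iteration 5: select CHPSZ,J (d=228/5); attach at lengths (293/60, 114/5); label the merged cluster CHJPSZ
final tree: (((C:29/2,P:29/2):41/12,((H:2,S:2):9,Z:11):83/12):293/60,J:114/5)
total length: 5461/60

29/2,29/2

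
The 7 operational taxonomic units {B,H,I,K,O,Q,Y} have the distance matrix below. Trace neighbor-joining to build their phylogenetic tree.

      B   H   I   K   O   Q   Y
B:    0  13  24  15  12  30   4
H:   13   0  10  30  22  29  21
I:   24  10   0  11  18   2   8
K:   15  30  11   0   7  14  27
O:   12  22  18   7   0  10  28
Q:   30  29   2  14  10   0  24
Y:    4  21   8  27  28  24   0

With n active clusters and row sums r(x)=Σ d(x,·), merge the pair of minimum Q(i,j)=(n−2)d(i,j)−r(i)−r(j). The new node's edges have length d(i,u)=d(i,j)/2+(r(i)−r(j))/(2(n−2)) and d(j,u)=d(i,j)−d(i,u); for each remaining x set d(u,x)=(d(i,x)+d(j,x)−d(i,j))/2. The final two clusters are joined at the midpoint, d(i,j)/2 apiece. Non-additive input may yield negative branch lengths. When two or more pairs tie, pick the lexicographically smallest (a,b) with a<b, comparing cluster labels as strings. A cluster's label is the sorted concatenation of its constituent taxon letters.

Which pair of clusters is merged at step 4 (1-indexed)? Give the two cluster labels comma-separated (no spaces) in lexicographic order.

1. join B+Y (d=4, Q=-190) ⇒ BY; edges |B|=3/5, |Y|=17/5
  updated: d(BY,H)=15, d(BY,I)=14, d(BY,K)=19, d(BY,O)=18, d(BY,Q)=25
2. join BY+H (d=15, Q=-137) ⇒ BHY; edges |BY|=45/8, |H|=75/8
  updated: d(BHY,I)=9/2, d(BHY,K)=17, d(BHY,O)=25/2, d(BHY,Q)=39/2
3. join BHY+I (d=9/2, Q=-151/2) ⇒ BHIY; edges |BHY|=21/4, |I|=-3/4
  updated: d(BHIY,K)=47/4, d(BHIY,O)=13, d(BHIY,Q)=17/2
4. join BHIY+Q (d=17/2, Q=-195/4) ⇒ BHIQY; edges |BHIY|=71/16, |Q|=65/16
  updated: d(BHIQY,K)=69/8, d(BHIQY,O)=29/4
5. join BHIQY+K (d=69/8, Q=-183/8) ⇒ BHIKQY; edges |BHIQY|=71/16, |K|=67/16
  updated: d(BHIKQY,O)=45/16
6. join BHIKQY+O (d=45/16) ⇒ BHIKOQY; edges |BHIKQY|=45/32, |O|=45/32
final tree: ((((((B:3/5,Y:17/5):45/8,H:75/8):21/4,I:-3/4):71/16,Q:65/16):71/16,K:67/16):45/32,O:45/32)
total length: 695/16

BHIY,Q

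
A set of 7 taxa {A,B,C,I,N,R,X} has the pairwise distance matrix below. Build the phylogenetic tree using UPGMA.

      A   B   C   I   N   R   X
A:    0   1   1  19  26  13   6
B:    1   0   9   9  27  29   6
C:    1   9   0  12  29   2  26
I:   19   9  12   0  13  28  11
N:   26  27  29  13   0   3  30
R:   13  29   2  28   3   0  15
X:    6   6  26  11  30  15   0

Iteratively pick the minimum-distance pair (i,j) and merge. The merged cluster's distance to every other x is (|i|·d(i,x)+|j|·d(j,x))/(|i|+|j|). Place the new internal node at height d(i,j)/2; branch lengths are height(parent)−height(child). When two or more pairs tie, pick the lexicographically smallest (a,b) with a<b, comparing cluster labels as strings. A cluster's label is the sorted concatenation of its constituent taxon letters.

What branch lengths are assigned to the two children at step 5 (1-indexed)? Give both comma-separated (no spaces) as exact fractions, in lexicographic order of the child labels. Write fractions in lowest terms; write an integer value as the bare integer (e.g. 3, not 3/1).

step 1: merge (A,B) at d=1; branch lengths A→1/2, B→1/2; new cluster AB
  updated: d(AB,C)=5, d(AB,I)=14, d(AB,N)=53/2, d(AB,R)=21, d(AB,X)=6
step 2: merge (C,R) at d=2; branch lengths C→1, R→1; new cluster CR
  updated: d(AB,CR)=13, d(CR,I)=20, d(CR,N)=16, d(CR,X)=41/2
step 3: merge (AB,X) at d=6; branch lengths AB→5/2, X→3; new cluster ABX
  updated: d(ABX,CR)=31/2, d(ABX,I)=13, d(ABX,N)=83/3
step 4: merge (ABX,I) at d=13; branch lengths ABX→7/2, I→13/2; new cluster ABIX
  updated: d(ABIX,CR)=133/8, d(ABIX,N)=24
step 5: merge (CR,N) at d=16; branch lengths CR→7, N→8; new cluster CNR
  updated: d(ABIX,CNR)=229/12
step 6: merge (ABIX,CNR) at d=229/12; branch lengths ABIX→73/24, CNR→37/24; new cluster ABCINRX
final tree: ((((A:1/2,B:1/2):5/2,X:3):7/2,I:13/2):73/24,((C:1,R:1):7,N:8):37/24)
total length: 457/12

7,8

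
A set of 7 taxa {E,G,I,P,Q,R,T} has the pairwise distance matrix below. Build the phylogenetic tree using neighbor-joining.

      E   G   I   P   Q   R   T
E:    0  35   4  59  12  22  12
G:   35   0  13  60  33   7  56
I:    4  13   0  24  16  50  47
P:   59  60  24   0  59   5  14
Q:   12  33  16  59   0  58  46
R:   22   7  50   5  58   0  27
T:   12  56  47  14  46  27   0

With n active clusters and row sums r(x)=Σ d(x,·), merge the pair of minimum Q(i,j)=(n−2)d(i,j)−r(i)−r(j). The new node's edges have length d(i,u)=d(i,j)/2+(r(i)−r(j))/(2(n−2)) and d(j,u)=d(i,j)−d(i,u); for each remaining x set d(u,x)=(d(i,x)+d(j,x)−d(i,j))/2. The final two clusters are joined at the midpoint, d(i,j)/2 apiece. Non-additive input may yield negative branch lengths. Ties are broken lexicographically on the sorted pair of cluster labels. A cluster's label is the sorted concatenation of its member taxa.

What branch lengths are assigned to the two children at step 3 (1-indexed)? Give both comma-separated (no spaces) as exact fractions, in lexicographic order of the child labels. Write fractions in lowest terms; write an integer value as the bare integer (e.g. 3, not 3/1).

-37/24,421/24

1. join P+R (d=5, Q=-365) ⇒ PR; edges |P|=77/10, |R|=-27/10
  updated: d(E,PR)=38, d(G,PR)=31, d(I,PR)=69/2, d(PR,Q)=56, d(PR,T)=18
2. join PR+T (d=18, Q=-569/2) ⇒ PRT; edges |PR|=141/16, |T|=147/16
  updated: d(E,PRT)=16, d(G,PRT)=69/2, d(I,PRT)=127/4, d(PRT,Q)=42
3. join E+PRT (d=16, Q=-573/4) ⇒ EPRT; edges |E|=-37/24, |PRT|=421/24
  updated: d(EPRT,G)=107/4, d(EPRT,I)=79/8, d(EPRT,Q)=19
4. join EPRT+Q (d=19, Q=-685/8) ⇒ EPQRT; edges |EPRT|=205/32, |Q|=403/32
  updated: d(EPQRT,G)=163/8, d(EPQRT,I)=55/16
5. join EPQRT+G (d=163/8, Q=-589/16) ⇒ EGPQRT; edges |EPQRT|=173/32, |G|=479/32
  updated: d(EGPQRT,I)=-63/32
6. join EGPQRT+I (d=-63/32) ⇒ EGIPQRT; edges |EGPQRT|=-63/64, |I|=-63/64
final tree: ((((E:-37/24,((P:77/10,R:-27/10):141/16,T:147/16):421/24):205/32,Q:403/32):173/32,G:479/32):-63/64,I:-63/64)
total length: 2445/32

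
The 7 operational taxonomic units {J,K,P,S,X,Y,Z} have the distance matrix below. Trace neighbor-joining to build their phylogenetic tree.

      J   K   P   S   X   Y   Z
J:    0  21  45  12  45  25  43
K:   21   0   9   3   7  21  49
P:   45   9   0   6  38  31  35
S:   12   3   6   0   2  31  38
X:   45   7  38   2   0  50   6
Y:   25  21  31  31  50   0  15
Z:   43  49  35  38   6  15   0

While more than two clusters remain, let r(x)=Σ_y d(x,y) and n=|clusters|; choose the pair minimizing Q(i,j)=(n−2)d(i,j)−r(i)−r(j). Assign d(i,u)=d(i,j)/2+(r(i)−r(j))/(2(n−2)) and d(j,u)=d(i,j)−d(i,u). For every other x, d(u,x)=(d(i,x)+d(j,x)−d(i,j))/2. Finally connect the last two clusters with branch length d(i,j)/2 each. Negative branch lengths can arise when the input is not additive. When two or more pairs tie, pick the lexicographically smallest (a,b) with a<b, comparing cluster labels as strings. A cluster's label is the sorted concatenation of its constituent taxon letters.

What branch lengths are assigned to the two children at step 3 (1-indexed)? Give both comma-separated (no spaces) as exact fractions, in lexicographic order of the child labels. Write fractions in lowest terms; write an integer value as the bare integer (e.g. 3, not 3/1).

143/24,403/24

step 1: merge (X,Z) at d=6, Q=-304; branch lengths X→-4/5, Z→34/5; new cluster XZ
  updated: d(J,XZ)=41, d(K,XZ)=25, d(P,XZ)=67/2, d(S,XZ)=17, d(XZ,Y)=59/2
step 2: merge (J,Y) at d=25, Q=-363/2; branch lengths J→213/16, Y→187/16; new cluster JY
  updated: d(JY,K)=17/2, d(JY,P)=51/2, d(JY,S)=9, d(JY,XZ)=91/4
step 3: merge (JY,XZ) at d=91/4, Q=-383/4; branch lengths JY→143/24, XZ→403/24; new cluster JXYZ
  updated: d(JXYZ,K)=43/8, d(JXYZ,P)=145/8, d(JXYZ,S)=13/8
step 4: merge (JXYZ,S) at d=13/8, Q=-65/2; branch lengths JXYZ→71/16, S→-45/16; new cluster JSXYZ
  updated: d(JSXYZ,K)=27/8, d(JSXYZ,P)=45/4
step 5: merge (JSXYZ,K) at d=27/8, Q=-189/8; branch lengths JSXYZ→45/16, K→9/16; new cluster JKSXYZ
  updated: d(JKSXYZ,P)=135/16
step 6: merge (JKSXYZ,P) at d=135/16; branch lengths JKSXYZ→135/32, P→135/32; new cluster JKPSXYZ
final tree: (((((J:213/16,Y:187/16):143/24,(X:-4/5,Z:34/5):403/24):71/16,S:-45/16):45/16,K:9/16):135/32,P:135/32)
total length: 1075/16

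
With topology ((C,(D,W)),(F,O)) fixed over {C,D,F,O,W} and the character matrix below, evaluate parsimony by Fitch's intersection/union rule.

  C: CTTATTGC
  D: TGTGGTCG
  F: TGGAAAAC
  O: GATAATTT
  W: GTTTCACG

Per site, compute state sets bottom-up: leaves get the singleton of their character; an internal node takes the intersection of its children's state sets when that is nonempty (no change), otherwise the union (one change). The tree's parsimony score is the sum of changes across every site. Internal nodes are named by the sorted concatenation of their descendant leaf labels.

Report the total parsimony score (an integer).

19

site 0, node DW: D={T} ∪ W={G} → {G,T} (+1)
site 0, node CDW: C={C} ∪ DW={G,T} → {C,G,T} (+1)
site 0, node FO: F={T} ∪ O={G} → {G,T} (+1)
site 0, node CDFOW: CDW={C,G,T} ∩ FO={G,T} → {G,T} (+0)
site 1, node DW: D={G} ∪ W={T} → {G,T} (+1)
site 1, node CDW: C={T} ∩ DW={G,T} → {T} (+0)
site 1, node FO: F={G} ∪ O={A} → {A,G} (+1)
site 1, node CDFOW: CDW={T} ∪ FO={A,G} → {A,G,T} (+1)
site 2, node DW: D={T} ∩ W={T} → {T} (+0)
site 2, node CDW: C={T} ∩ DW={T} → {T} (+0)
site 2, node FO: F={G} ∪ O={T} → {G,T} (+1)
site 2, node CDFOW: CDW={T} ∩ FO={G,T} → {T} (+0)
site 3, node DW: D={G} ∪ W={T} → {G,T} (+1)
site 3, node CDW: C={A} ∪ DW={G,T} → {A,G,T} (+1)
site 3, node FO: F={A} ∩ O={A} → {A} (+0)
site 3, node CDFOW: CDW={A,G,T} ∩ FO={A} → {A} (+0)
site 4, node DW: D={G} ∪ W={C} → {C,G} (+1)
site 4, node CDW: C={T} ∪ DW={C,G} → {C,G,T} (+1)
site 4, node FO: F={A} ∩ O={A} → {A} (+0)
site 4, node CDFOW: CDW={C,G,T} ∪ FO={A} → {A,C,G,T} (+1)
site 5, node DW: D={T} ∪ W={A} → {A,T} (+1)
site 5, node CDW: C={T} ∩ DW={A,T} → {T} (+0)
site 5, node FO: F={A} ∪ O={T} → {A,T} (+1)
site 5, node CDFOW: CDW={T} ∩ FO={A,T} → {T} (+0)
site 6, node DW: D={C} ∩ W={C} → {C} (+0)
site 6, node CDW: C={G} ∪ DW={C} → {C,G} (+1)
site 6, node FO: F={A} ∪ O={T} → {A,T} (+1)
site 6, node CDFOW: CDW={C,G} ∪ FO={A,T} → {A,C,G,T} (+1)
site 7, node DW: D={G} ∩ W={G} → {G} (+0)
site 7, node CDW: C={C} ∪ DW={G} → {C,G} (+1)
site 7, node FO: F={C} ∪ O={T} → {C,T} (+1)
site 7, node CDFOW: CDW={C,G} ∩ FO={C,T} → {C} (+0)
per-site changes: [3, 3, 1, 2, 3, 2, 3, 2]; total = 19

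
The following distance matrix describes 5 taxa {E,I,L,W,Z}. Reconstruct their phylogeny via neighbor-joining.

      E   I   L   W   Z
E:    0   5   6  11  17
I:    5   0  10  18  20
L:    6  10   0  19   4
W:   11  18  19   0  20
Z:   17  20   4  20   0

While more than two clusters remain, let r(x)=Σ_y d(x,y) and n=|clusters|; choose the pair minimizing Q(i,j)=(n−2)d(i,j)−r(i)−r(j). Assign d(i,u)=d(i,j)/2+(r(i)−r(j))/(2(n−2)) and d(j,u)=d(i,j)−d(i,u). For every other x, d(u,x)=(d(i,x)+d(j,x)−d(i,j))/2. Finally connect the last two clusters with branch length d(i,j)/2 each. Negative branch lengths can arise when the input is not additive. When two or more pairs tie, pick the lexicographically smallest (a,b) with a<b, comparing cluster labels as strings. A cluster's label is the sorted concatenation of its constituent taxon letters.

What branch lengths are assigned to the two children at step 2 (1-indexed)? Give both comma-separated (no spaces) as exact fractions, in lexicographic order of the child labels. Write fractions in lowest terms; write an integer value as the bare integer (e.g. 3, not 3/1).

1. join L+Z (d=4, Q=-88) ⇒ LZ; edges |L|=-5/3, |Z|=17/3
  updated: d(E,LZ)=19/2, d(I,LZ)=13, d(LZ,W)=35/2
2. join E+I (d=5, Q=-103/2) ⇒ EI; edges |E|=-1/8, |I|=41/8
  updated: d(EI,LZ)=35/4, d(EI,W)=12
3. join EI+LZ (d=35/4, Q=-153/4) ⇒ EILZ; edges |EI|=13/8, |LZ|=57/8
  updated: d(EILZ,W)=83/8
4. join EILZ+W (d=83/8) ⇒ EILWZ; edges |EILZ|=83/16, |W|=83/16
final tree: (((E:-1/8,I:41/8):13/8,(L:-5/3,Z:17/3):57/8):83/16,W:83/16)
total length: 225/8

-1/8,41/8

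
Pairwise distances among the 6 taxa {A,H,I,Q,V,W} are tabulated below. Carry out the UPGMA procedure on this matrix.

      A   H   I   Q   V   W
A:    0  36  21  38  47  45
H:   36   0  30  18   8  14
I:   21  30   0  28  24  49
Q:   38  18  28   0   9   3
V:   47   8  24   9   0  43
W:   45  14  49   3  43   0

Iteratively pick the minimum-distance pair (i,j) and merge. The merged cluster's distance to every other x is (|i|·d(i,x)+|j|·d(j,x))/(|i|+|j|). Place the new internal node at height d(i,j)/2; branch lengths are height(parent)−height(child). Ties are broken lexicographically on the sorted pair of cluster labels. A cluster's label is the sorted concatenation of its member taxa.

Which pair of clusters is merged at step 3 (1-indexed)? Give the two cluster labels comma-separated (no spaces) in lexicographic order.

A,I

1. join Q+W (d=3) ⇒ QW; edges |Q|=3/2, |W|=3/2
  updated: d(A,QW)=83/2, d(H,QW)=16, d(I,QW)=77/2, d(QW,V)=26
2. join H+V (d=8) ⇒ HV; edges |H|=4, |V|=4
  updated: d(A,HV)=83/2, d(HV,I)=27, d(HV,QW)=21
3. join A+I (d=21) ⇒ AI; edges |A|=21/2, |I|=21/2
  updated: d(AI,HV)=137/4, d(AI,QW)=40
4. join HV+QW (d=21) ⇒ HQVW; edges |HV|=13/2, |QW|=9
  updated: d(AI,HQVW)=297/8
5. join AI+HQVW (d=297/8) ⇒ AHIQVW; edges |AI|=129/16, |HQVW|=129/16
final tree: ((A:21/2,I:21/2):129/16,((H:4,V:4):13/2,(Q:3/2,W:3/2):9):129/16)
total length: 509/8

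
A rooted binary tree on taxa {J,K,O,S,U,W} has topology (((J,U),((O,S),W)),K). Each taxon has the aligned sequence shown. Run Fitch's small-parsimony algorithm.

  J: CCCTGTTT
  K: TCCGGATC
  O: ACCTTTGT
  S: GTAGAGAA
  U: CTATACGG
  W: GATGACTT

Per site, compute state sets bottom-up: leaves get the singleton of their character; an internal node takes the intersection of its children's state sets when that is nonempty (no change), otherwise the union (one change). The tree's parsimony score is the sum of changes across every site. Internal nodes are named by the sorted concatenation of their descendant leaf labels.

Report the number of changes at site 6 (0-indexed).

site 0, node JU: J={C} ∩ U={C} → {C} (+0)
site 0, node OS: O={A} ∪ S={G} → {A,G} (+1)
site 0, node OSW: OS={A,G} ∩ W={G} → {G} (+0)
site 0, node JOSUW: JU={C} ∪ OSW={G} → {C,G} (+1)
site 0, node JKOSUW: JOSUW={C,G} ∪ K={T} → {C,G,T} (+1)
site 1, node JU: J={C} ∪ U={T} → {C,T} (+1)
site 1, node OS: O={C} ∪ S={T} → {C,T} (+1)
site 1, node OSW: OS={C,T} ∪ W={A} → {A,C,T} (+1)
site 1, node JOSUW: JU={C,T} ∩ OSW={A,C,T} → {C,T} (+0)
site 1, node JKOSUW: JOSUW={C,T} ∩ K={C} → {C} (+0)
site 2, node JU: J={C} ∪ U={A} → {A,C} (+1)
site 2, node OS: O={C} ∪ S={A} → {A,C} (+1)
site 2, node OSW: OS={A,C} ∪ W={T} → {A,C,T} (+1)
site 2, node JOSUW: JU={A,C} ∩ OSW={A,C,T} → {A,C} (+0)
site 2, node JKOSUW: JOSUW={A,C} ∩ K={C} → {C} (+0)
site 3, node JU: J={T} ∩ U={T} → {T} (+0)
site 3, node OS: O={T} ∪ S={G} → {G,T} (+1)
site 3, node OSW: OS={G,T} ∩ W={G} → {G} (+0)
site 3, node JOSUW: JU={T} ∪ OSW={G} → {G,T} (+1)
site 3, node JKOSUW: JOSUW={G,T} ∩ K={G} → {G} (+0)
site 4, node JU: J={G} ∪ U={A} → {A,G} (+1)
site 4, node OS: O={T} ∪ S={A} → {A,T} (+1)
site 4, node OSW: OS={A,T} ∩ W={A} → {A} (+0)
site 4, node JOSUW: JU={A,G} ∩ OSW={A} → {A} (+0)
site 4, node JKOSUW: JOSUW={A} ∪ K={G} → {A,G} (+1)
site 5, node JU: J={T} ∪ U={C} → {C,T} (+1)
site 5, node OS: O={T} ∪ S={G} → {G,T} (+1)
site 5, node OSW: OS={G,T} ∪ W={C} → {C,G,T} (+1)
site 5, node JOSUW: JU={C,T} ∩ OSW={C,G,T} → {C,T} (+0)
site 5, node JKOSUW: JOSUW={C,T} ∪ K={A} → {A,C,T} (+1)
site 6, node JU: J={T} ∪ U={G} → {G,T} (+1)
site 6, node OS: O={G} ∪ S={A} → {A,G} (+1)
site 6, node OSW: OS={A,G} ∪ W={T} → {A,G,T} (+1)
site 6, node JOSUW: JU={G,T} ∩ OSW={A,G,T} → {G,T} (+0)
site 6, node JKOSUW: JOSUW={G,T} ∩ K={T} → {T} (+0)
site 7, node JU: J={T} ∪ U={G} → {G,T} (+1)
site 7, node OS: O={T} ∪ S={A} → {A,T} (+1)
site 7, node OSW: OS={A,T} ∩ W={T} → {T} (+0)
site 7, node JOSUW: JU={G,T} ∩ OSW={T} → {T} (+0)
site 7, node JKOSUW: JOSUW={T} ∪ K={C} → {C,T} (+1)
per-site changes: [3, 3, 3, 2, 3, 4, 3, 3]; total = 24

3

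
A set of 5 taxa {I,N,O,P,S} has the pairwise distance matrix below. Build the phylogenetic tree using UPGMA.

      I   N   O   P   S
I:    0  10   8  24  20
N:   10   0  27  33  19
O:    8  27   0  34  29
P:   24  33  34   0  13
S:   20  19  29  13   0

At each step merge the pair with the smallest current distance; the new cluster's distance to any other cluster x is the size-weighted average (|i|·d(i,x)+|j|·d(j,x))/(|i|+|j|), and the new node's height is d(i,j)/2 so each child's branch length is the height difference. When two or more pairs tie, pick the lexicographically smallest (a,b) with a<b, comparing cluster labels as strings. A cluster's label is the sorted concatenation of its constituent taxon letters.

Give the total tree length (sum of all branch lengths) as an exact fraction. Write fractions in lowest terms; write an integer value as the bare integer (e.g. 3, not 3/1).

185/4

step 1: merge (I,O) at d=8; branch lengths I→4, O→4; new cluster IO
  updated: d(IO,N)=37/2, d(IO,P)=29, d(IO,S)=49/2
step 2: merge (P,S) at d=13; branch lengths P→13/2, S→13/2; new cluster PS
  updated: d(IO,PS)=107/4, d(N,PS)=26
step 3: merge (IO,N) at d=37/2; branch lengths IO→21/4, N→37/4; new cluster INO
  updated: d(INO,PS)=53/2
step 4: merge (INO,PS) at d=53/2; branch lengths INO→4, PS→27/4; new cluster INOPS
final tree: (((I:4,O:4):21/4,N:37/4):4,(P:13/2,S:13/2):27/4)
total length: 185/4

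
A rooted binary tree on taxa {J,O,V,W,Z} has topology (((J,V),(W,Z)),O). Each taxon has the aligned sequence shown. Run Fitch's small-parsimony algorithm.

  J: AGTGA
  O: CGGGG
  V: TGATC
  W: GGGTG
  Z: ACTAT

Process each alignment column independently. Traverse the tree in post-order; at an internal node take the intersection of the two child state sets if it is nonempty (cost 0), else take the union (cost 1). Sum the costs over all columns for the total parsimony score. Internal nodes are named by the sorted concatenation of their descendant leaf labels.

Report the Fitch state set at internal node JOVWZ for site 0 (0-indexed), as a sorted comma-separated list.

[col 0] JV: children J:{A}, V:{T} ∪→ {A,T}; cost 1
[col 0] WZ: children W:{G}, Z:{A} ∪→ {A,G}; cost 1
[col 0] JVWZ: children JV:{A,T}, WZ:{A,G} ∩→ {A}; cost 0
[col 0] JOVWZ: children JVWZ:{A}, O:{C} ∪→ {A,C}; cost 1
[col 1] JV: children J:{G}, V:{G} ∩→ {G}; cost 0
[col 1] WZ: children W:{G}, Z:{C} ∪→ {C,G}; cost 1
[col 1] JVWZ: children JV:{G}, WZ:{C,G} ∩→ {G}; cost 0
[col 1] JOVWZ: children JVWZ:{G}, O:{G} ∩→ {G}; cost 0
[col 2] JV: children J:{T}, V:{A} ∪→ {A,T}; cost 1
[col 2] WZ: children W:{G}, Z:{T} ∪→ {G,T}; cost 1
[col 2] JVWZ: children JV:{A,T}, WZ:{G,T} ∩→ {T}; cost 0
[col 2] JOVWZ: children JVWZ:{T}, O:{G} ∪→ {G,T}; cost 1
[col 3] JV: children J:{G}, V:{T} ∪→ {G,T}; cost 1
[col 3] WZ: children W:{T}, Z:{A} ∪→ {A,T}; cost 1
[col 3] JVWZ: children JV:{G,T}, WZ:{A,T} ∩→ {T}; cost 0
[col 3] JOVWZ: children JVWZ:{T}, O:{G} ∪→ {G,T}; cost 1
[col 4] JV: children J:{A}, V:{C} ∪→ {A,C}; cost 1
[col 4] WZ: children W:{G}, Z:{T} ∪→ {G,T}; cost 1
[col 4] JVWZ: children JV:{A,C}, WZ:{G,T} ∪→ {A,C,G,T}; cost 1
[col 4] JOVWZ: children JVWZ:{A,C,G,T}, O:{G} ∩→ {G}; cost 0
per-site changes: [3, 1, 3, 3, 3]; total = 13

A,C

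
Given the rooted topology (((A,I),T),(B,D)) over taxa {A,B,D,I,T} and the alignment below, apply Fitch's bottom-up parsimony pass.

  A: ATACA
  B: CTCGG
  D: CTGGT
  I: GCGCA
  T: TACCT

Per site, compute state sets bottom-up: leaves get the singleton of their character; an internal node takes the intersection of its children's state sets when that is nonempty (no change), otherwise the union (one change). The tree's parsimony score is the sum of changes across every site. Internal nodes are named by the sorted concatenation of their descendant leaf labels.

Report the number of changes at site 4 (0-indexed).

AI@0: {A} ∪ {G} = {A,G} (union, +1)
AIT@0: {A,G} ∪ {T} = {A,G,T} (union, +1)
BD@0: {C} ∩ {C} = {C} (intersection, +0)
ABDIT@0: {A,G,T} ∪ {C} = {A,C,G,T} (union, +1)
AI@1: {T} ∪ {C} = {C,T} (union, +1)
AIT@1: {C,T} ∪ {A} = {A,C,T} (union, +1)
BD@1: {T} ∩ {T} = {T} (intersection, +0)
ABDIT@1: {A,C,T} ∩ {T} = {T} (intersection, +0)
AI@2: {A} ∪ {G} = {A,G} (union, +1)
AIT@2: {A,G} ∪ {C} = {A,C,G} (union, +1)
BD@2: {C} ∪ {G} = {C,G} (union, +1)
ABDIT@2: {A,C,G} ∩ {C,G} = {C,G} (intersection, +0)
AI@3: {C} ∩ {C} = {C} (intersection, +0)
AIT@3: {C} ∩ {C} = {C} (intersection, +0)
BD@3: {G} ∩ {G} = {G} (intersection, +0)
ABDIT@3: {C} ∪ {G} = {C,G} (union, +1)
AI@4: {A} ∩ {A} = {A} (intersection, +0)
AIT@4: {A} ∪ {T} = {A,T} (union, +1)
BD@4: {G} ∪ {T} = {G,T} (union, +1)
ABDIT@4: {A,T} ∩ {G,T} = {T} (intersection, +0)
per-site changes: [3, 2, 3, 1, 2]; total = 11

2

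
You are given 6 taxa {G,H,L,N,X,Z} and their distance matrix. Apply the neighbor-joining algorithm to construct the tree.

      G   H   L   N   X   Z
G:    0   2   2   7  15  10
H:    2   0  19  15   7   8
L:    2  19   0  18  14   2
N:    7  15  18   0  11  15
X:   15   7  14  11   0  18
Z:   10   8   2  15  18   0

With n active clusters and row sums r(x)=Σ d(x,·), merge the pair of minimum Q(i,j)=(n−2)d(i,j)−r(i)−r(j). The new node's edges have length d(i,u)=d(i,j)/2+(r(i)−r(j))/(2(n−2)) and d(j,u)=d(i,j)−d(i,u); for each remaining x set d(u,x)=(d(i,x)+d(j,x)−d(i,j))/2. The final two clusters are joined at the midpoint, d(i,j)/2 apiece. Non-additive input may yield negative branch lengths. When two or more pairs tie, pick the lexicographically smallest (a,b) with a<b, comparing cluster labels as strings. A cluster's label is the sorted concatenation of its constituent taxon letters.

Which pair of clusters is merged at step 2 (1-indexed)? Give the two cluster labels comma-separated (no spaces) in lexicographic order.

iteration 1: select L,Z (d=2, Q=-100); attach at lengths (5/4, 3/4); label the merged cluster LZ
  updated: d(G,LZ)=5, d(H,LZ)=25/2, d(LZ,N)=31/2, d(LZ,X)=15
iteration 2: select H,X (d=7, Q=-127/2); attach at lengths (19/12, 65/12); label the merged cluster HX
  updated: d(G,HX)=5, d(HX,LZ)=41/4, d(HX,N)=19/2
iteration 3: select G,LZ (d=5, Q=-151/4); attach at lengths (-15/16, 95/16); label the merged cluster GLZ
  updated: d(GLZ,HX)=41/8, d(GLZ,N)=35/4
iteration 4: select GLZ,HX (d=41/8, Q=-187/8); attach at lengths (35/16, 47/16); label the merged cluster GHLXZ
  updated: d(GHLXZ,N)=105/16
iteration 5: select GHLXZ,N (d=105/16); attach at lengths (105/32, 105/32); label the merged cluster GHLNXZ
final tree: (((G:-15/16,(L:5/4,Z:3/4):95/16):35/16,(H:19/12,X:65/12):47/16):105/32,N:105/32)
total length: 411/16

H,X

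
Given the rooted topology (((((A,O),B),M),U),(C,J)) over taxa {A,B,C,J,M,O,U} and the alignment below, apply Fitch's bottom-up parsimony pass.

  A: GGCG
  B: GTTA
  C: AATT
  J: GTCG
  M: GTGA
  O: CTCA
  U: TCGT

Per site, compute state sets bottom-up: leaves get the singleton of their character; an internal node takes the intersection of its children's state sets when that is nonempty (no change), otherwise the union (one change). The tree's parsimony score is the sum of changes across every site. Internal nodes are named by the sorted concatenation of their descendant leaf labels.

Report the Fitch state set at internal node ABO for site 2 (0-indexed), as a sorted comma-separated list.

[col 0] AO: children A:{G}, O:{C} ∪→ {C,G}; cost 1
[col 0] ABO: children AO:{C,G}, B:{G} ∩→ {G}; cost 0
[col 0] ABMO: children ABO:{G}, M:{G} ∩→ {G}; cost 0
[col 0] ABMOU: children ABMO:{G}, U:{T} ∪→ {G,T}; cost 1
[col 0] CJ: children C:{A}, J:{G} ∪→ {A,G}; cost 1
[col 0] ABCJMOU: children ABMOU:{G,T}, CJ:{A,G} ∩→ {G}; cost 0
[col 1] AO: children A:{G}, O:{T} ∪→ {G,T}; cost 1
[col 1] ABO: children AO:{G,T}, B:{T} ∩→ {T}; cost 0
[col 1] ABMO: children ABO:{T}, M:{T} ∩→ {T}; cost 0
[col 1] ABMOU: children ABMO:{T}, U:{C} ∪→ {C,T}; cost 1
[col 1] CJ: children C:{A}, J:{T} ∪→ {A,T}; cost 1
[col 1] ABCJMOU: children ABMOU:{C,T}, CJ:{A,T} ∩→ {T}; cost 0
[col 2] AO: children A:{C}, O:{C} ∩→ {C}; cost 0
[col 2] ABO: children AO:{C}, B:{T} ∪→ {C,T}; cost 1
[col 2] ABMO: children ABO:{C,T}, M:{G} ∪→ {C,G,T}; cost 1
[col 2] ABMOU: children ABMO:{C,G,T}, U:{G} ∩→ {G}; cost 0
[col 2] CJ: children C:{T}, J:{C} ∪→ {C,T}; cost 1
[col 2] ABCJMOU: children ABMOU:{G}, CJ:{C,T} ∪→ {C,G,T}; cost 1
[col 3] AO: children A:{G}, O:{A} ∪→ {A,G}; cost 1
[col 3] ABO: children AO:{A,G}, B:{A} ∩→ {A}; cost 0
[col 3] ABMO: children ABO:{A}, M:{A} ∩→ {A}; cost 0
[col 3] ABMOU: children ABMO:{A}, U:{T} ∪→ {A,T}; cost 1
[col 3] CJ: children C:{T}, J:{G} ∪→ {G,T}; cost 1
[col 3] ABCJMOU: children ABMOU:{A,T}, CJ:{G,T} ∩→ {T}; cost 0
per-site changes: [3, 3, 4, 3]; total = 13

C,T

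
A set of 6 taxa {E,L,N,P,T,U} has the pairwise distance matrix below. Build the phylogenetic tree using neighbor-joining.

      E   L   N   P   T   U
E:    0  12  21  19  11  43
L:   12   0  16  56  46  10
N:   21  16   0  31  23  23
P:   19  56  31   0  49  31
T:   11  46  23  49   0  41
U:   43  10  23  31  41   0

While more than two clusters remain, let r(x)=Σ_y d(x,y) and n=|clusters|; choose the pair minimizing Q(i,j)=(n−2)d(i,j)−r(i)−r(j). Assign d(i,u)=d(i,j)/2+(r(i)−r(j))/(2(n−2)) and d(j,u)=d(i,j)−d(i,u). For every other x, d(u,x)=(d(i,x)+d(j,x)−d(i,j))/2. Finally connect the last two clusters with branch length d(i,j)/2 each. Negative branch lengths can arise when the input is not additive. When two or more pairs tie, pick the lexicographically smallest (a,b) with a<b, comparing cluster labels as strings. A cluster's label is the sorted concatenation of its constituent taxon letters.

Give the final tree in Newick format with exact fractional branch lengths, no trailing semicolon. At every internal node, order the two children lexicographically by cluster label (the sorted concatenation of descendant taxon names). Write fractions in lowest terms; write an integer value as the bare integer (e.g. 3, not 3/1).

((((E:-5/2,T:27/2):29/4,P:85/4):25/4,(L:4,U:6):45/4):13/8,N:13/8)

1. join L+U (d=10, Q=-248) ⇒ LU; edges |L|=4, |U|=6
  updated: d(E,LU)=45/2, d(LU,N)=29/2, d(LU,P)=77/2, d(LU,T)=77/2
2. join E+T (d=11, Q=-162) ⇒ ET; edges |E|=-5/2, |T|=27/2
  updated: d(ET,LU)=25, d(ET,N)=33/2, d(ET,P)=57/2
3. join ET+P (d=57/2, Q=-111) ⇒ EPT; edges |ET|=29/4, |P|=85/4
  updated: d(EPT,LU)=35/2, d(EPT,N)=19/2
4. join EPT+LU (d=35/2, Q=-83/2) ⇒ ELPTU; edges |EPT|=25/4, |LU|=45/4
  updated: d(ELPTU,N)=13/4
5. join ELPTU+N (d=13/4) ⇒ ELNPTU; edges |ELPTU|=13/8, |N|=13/8
final tree: ((((E:-5/2,T:27/2):29/4,P:85/4):25/4,(L:4,U:6):45/4):13/8,N:13/8)
total length: 281/4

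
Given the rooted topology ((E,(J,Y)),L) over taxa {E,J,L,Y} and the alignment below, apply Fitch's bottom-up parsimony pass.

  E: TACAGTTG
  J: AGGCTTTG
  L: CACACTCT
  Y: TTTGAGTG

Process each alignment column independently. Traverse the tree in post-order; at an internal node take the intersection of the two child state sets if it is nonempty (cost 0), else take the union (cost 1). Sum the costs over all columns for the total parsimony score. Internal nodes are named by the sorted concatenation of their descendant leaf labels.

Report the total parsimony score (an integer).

[col 0] JY: children J:{A}, Y:{T} ∪→ {A,T}; cost 1
[col 0] EJY: children E:{T}, JY:{A,T} ∩→ {T}; cost 0
[col 0] EJLY: children EJY:{T}, L:{C} ∪→ {C,T}; cost 1
[col 1] JY: children J:{G}, Y:{T} ∪→ {G,T}; cost 1
[col 1] EJY: children E:{A}, JY:{G,T} ∪→ {A,G,T}; cost 1
[col 1] EJLY: children EJY:{A,G,T}, L:{A} ∩→ {A}; cost 0
[col 2] JY: children J:{G}, Y:{T} ∪→ {G,T}; cost 1
[col 2] EJY: children E:{C}, JY:{G,T} ∪→ {C,G,T}; cost 1
[col 2] EJLY: children EJY:{C,G,T}, L:{C} ∩→ {C}; cost 0
[col 3] JY: children J:{C}, Y:{G} ∪→ {C,G}; cost 1
[col 3] EJY: children E:{A}, JY:{C,G} ∪→ {A,C,G}; cost 1
[col 3] EJLY: children EJY:{A,C,G}, L:{A} ∩→ {A}; cost 0
[col 4] JY: children J:{T}, Y:{A} ∪→ {A,T}; cost 1
[col 4] EJY: children E:{G}, JY:{A,T} ∪→ {A,G,T}; cost 1
[col 4] EJLY: children EJY:{A,G,T}, L:{C} ∪→ {A,C,G,T}; cost 1
[col 5] JY: children J:{T}, Y:{G} ∪→ {G,T}; cost 1
[col 5] EJY: children E:{T}, JY:{G,T} ∩→ {T}; cost 0
[col 5] EJLY: children EJY:{T}, L:{T} ∩→ {T}; cost 0
[col 6] JY: children J:{T}, Y:{T} ∩→ {T}; cost 0
[col 6] EJY: children E:{T}, JY:{T} ∩→ {T}; cost 0
[col 6] EJLY: children EJY:{T}, L:{C} ∪→ {C,T}; cost 1
[col 7] JY: children J:{G}, Y:{G} ∩→ {G}; cost 0
[col 7] EJY: children E:{G}, JY:{G} ∩→ {G}; cost 0
[col 7] EJLY: children EJY:{G}, L:{T} ∪→ {G,T}; cost 1
per-site changes: [2, 2, 2, 2, 3, 1, 1, 1]; total = 14

14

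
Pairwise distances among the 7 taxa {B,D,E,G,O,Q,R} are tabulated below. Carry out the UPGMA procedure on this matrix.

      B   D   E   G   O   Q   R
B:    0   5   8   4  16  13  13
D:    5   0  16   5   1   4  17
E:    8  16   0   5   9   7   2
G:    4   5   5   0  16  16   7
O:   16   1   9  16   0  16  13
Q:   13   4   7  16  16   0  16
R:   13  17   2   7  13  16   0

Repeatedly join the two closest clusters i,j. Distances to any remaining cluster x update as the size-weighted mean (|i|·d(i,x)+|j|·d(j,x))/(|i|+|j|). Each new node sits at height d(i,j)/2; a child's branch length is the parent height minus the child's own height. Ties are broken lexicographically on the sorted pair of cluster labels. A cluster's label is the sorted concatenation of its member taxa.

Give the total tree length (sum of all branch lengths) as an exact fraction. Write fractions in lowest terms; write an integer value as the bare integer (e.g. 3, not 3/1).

601/24

step 1: merge (D,O) at d=1; branch lengths D→1/2, O→1/2; new cluster DO
  updated: d(B,DO)=21/2, d(DO,E)=25/2, d(DO,G)=21/2, d(DO,Q)=10, d(DO,R)=15
step 2: merge (E,R) at d=2; branch lengths E→1, R→1; new cluster ER
  updated: d(B,ER)=21/2, d(DO,ER)=55/4, d(ER,G)=6, d(ER,Q)=23/2
step 3: merge (B,G) at d=4; branch lengths B→2, G→2; new cluster BG
  updated: d(BG,DO)=21/2, d(BG,ER)=33/4, d(BG,Q)=29/2
step 4: merge (BG,ER) at d=33/4; branch lengths BG→17/8, ER→25/8; new cluster BEGR
  updated: d(BEGR,DO)=97/8, d(BEGR,Q)=13
step 5: merge (DO,Q) at d=10; branch lengths DO→9/2, Q→5; new cluster DOQ
  updated: d(BEGR,DOQ)=149/12
step 6: merge (BEGR,DOQ) at d=149/12; branch lengths BEGR→25/12, DOQ→29/24; new cluster BDEGOQR
final tree: (((B:2,G:2):17/8,(E:1,R:1):25/8):25/12,((D:1/2,O:1/2):9/2,Q:5):29/24)
total length: 601/24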